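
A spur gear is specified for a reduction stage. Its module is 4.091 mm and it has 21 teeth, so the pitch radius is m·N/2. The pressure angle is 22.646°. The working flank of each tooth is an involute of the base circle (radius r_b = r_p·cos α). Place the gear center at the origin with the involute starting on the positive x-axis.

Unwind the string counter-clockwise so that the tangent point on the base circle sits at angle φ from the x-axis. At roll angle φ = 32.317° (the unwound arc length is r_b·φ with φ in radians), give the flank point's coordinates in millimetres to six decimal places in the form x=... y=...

x=45.457032 y=2.296667

pitch radius r_p = m·N/2 = 4.091·21/2 = 42.955500
base radius r_b = r_p·cos α = 42.955500·cos 22.646° = 39.643691
roll angle φ = 32.317° = 0.56403805 rad
x = r_b·(cos φ + φ·sin φ) = 39.643691·(0.84510325 + 0.56403805·0.53460312) = 45.457032
y = r_b·(sin φ − φ·cos φ) = 39.643691·(0.53460312 − 0.56403805·0.84510325) = 2.296667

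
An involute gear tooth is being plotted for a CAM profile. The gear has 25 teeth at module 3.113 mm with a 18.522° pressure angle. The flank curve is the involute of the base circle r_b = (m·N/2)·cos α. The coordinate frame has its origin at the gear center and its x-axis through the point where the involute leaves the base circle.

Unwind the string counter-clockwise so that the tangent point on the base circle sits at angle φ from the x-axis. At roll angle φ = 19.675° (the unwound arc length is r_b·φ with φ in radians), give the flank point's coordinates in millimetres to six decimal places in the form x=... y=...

x=39.008613 y=0.492170

pitch radius r_p = m·N/2 = 3.113·25/2 = 38.912500
base radius r_b = r_p·cos α = 38.912500·cos 18.522° = 36.896901
roll angle φ = 19.675° = 0.34339353 rad
x = r_b·(cos φ + φ·sin φ) = 36.896901·(0.94161754 + 0.34339353·0.33668443) = 39.008613
y = r_b·(sin φ − φ·cos φ) = 36.896901·(0.33668443 − 0.34339353·0.94161754) = 0.492170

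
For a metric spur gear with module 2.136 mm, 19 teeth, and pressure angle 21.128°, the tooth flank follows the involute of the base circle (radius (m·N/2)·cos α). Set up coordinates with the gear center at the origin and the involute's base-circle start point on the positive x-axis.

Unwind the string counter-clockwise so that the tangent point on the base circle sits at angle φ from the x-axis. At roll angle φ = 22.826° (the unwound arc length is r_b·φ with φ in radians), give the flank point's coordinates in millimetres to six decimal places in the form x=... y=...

x=20.370905 y=0.392640

pitch radius r_p = m·N/2 = 2.136·19/2 = 20.292000
base radius r_b = r_p·cos α = 20.292000·cos 21.128° = 18.927921
roll angle φ = 22.826° = 0.39838886 rad
x = r_b·(cos φ + φ·sin φ) = 18.927921·(0.92168721 + 0.39838886·0.38793387) = 20.370905
y = r_b·(sin φ − φ·cos φ) = 18.927921·(0.38793387 − 0.39838886·0.92168721) = 0.392640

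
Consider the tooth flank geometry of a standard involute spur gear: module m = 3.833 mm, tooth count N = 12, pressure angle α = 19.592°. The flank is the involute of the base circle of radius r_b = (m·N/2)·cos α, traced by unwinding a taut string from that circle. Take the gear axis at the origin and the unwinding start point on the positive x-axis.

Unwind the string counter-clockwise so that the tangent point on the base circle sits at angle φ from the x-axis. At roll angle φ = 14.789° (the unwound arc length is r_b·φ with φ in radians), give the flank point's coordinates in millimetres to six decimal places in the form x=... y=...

pitch radius r_p = m·N/2 = 3.833·12/2 = 22.998000
base radius r_b = r_p·cos α = 22.998000·cos 19.592° = 21.666514
roll angle φ = 14.789° = 0.25811674 rad
x = r_b·(cos φ + φ·sin φ) = 21.666514·(0.96687241 + 0.25811674·0.25526014) = 22.376295
y = r_b·(sin φ − φ·cos φ) = 21.666514·(0.25526014 − 0.25811674·0.96687241) = 0.123373

x=22.376295 y=0.123373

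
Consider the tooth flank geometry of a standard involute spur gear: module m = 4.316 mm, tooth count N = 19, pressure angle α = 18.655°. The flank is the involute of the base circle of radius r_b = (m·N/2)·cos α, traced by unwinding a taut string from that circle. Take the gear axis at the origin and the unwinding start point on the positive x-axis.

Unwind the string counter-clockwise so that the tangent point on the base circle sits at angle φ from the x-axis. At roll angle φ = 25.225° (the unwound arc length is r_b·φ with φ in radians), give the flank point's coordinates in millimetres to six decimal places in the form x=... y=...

x=42.432251 y=1.083752

pitch radius r_p = m·N/2 = 4.316·19/2 = 41.002000
base radius r_b = r_p·cos α = 41.002000·cos 18.655° = 38.847828
roll angle φ = 25.225° = 0.44025930 rad
x = r_b·(cos φ + φ·sin φ) = 38.847828·(0.90464119 + 0.44025930·0.42617406) = 42.432251
y = r_b·(sin φ − φ·cos φ) = 38.847828·(0.42617406 − 0.44025930·0.90464119) = 1.083752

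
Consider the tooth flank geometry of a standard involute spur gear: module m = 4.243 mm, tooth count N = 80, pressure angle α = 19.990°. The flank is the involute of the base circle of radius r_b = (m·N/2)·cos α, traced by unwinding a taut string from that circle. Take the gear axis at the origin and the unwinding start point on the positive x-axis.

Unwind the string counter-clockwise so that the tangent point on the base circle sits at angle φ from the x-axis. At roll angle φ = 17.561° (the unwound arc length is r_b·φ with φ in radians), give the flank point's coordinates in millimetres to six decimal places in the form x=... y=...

x=166.811252 y=1.516421

pitch radius r_p = m·N/2 = 4.243·80/2 = 169.720000
base radius r_b = r_p·cos α = 169.720000·cos 19.990° = 159.494760
roll angle φ = 17.561° = 0.30649727 rad
x = r_b·(cos φ + φ·sin φ) = 159.494760·(0.95339626 + 0.30649727·0.30172100) = 166.811252
y = r_b·(sin φ − φ·cos φ) = 159.494760·(0.30172100 − 0.30649727·0.95339626) = 1.516421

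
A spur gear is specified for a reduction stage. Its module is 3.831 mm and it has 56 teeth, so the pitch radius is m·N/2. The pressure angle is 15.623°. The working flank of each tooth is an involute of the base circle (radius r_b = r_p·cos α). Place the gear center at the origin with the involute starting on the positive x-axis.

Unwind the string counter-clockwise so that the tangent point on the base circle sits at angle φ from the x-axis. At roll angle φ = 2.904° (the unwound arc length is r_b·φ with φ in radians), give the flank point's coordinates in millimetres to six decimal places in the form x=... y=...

pitch radius r_p = m·N/2 = 3.831·56/2 = 107.268000
base radius r_b = r_p·cos α = 107.268000·cos 15.623° = 103.304934
roll angle φ = 2.904° = 0.05068436 rad
x = r_b·(cos φ + φ·sin φ) = 103.304934·(0.99871582 + 0.05068436·0.05066266) = 103.437539
y = r_b·(sin φ − φ·cos φ) = 103.304934·(0.05066266 − 0.05068436·0.99871582) = 0.004482

x=103.437539 y=0.004482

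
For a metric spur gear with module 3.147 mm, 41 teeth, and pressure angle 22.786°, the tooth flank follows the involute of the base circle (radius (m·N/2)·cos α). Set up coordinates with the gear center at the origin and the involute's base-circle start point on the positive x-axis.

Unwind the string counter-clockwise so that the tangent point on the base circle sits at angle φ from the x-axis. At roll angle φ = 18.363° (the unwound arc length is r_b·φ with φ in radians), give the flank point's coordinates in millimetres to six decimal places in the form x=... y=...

x=62.455464 y=0.646005

pitch radius r_p = m·N/2 = 3.147·41/2 = 64.513500
base radius r_b = r_p·cos α = 64.513500·cos 22.786° = 59.478725
roll angle φ = 18.363° = 0.32049481 rad
x = r_b·(cos φ + φ·sin φ) = 59.478725·(0.94907965 + 0.32049481·0.31503621) = 62.455464
y = r_b·(sin φ − φ·cos φ) = 59.478725·(0.31503621 − 0.32049481·0.94907965) = 0.646005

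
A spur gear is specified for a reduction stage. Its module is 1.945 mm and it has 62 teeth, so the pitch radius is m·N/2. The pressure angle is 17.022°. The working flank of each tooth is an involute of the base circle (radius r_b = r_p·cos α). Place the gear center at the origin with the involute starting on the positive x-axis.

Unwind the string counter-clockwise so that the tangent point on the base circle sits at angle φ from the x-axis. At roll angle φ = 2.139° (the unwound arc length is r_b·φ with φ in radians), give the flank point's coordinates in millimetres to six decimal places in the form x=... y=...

x=57.693785 y=0.001000

pitch radius r_p = m·N/2 = 1.945·62/2 = 60.295000
base radius r_b = r_p·cos α = 60.295000·cos 17.022° = 57.653622
roll angle φ = 2.139° = 0.03733259 rad
x = r_b·(cos φ + φ·sin φ) = 57.653622·(0.99930322 + 0.03733259·0.03732392) = 57.693785
y = r_b·(sin φ − φ·cos φ) = 57.653622·(0.03732392 − 0.03733259·0.99930322) = 0.001000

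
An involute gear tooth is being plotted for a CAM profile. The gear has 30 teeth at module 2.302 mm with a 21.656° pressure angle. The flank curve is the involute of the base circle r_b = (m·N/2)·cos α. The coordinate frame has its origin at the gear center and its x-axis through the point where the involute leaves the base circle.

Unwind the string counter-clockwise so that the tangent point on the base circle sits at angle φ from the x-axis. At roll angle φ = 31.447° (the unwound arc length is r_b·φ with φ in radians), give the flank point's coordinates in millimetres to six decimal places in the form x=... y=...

x=36.568569 y=1.715994

pitch radius r_p = m·N/2 = 2.302·30/2 = 34.530000
base radius r_b = r_p·cos α = 34.530000·cos 21.656° = 32.092743
roll angle φ = 31.447° = 0.54885369 rad
x = r_b·(cos φ + φ·sin φ) = 32.092743·(0.85312312 + 0.54885369·0.52170963) = 36.568569
y = r_b·(sin φ − φ·cos φ) = 32.092743·(0.52170963 − 0.54885369·0.85312312) = 1.715994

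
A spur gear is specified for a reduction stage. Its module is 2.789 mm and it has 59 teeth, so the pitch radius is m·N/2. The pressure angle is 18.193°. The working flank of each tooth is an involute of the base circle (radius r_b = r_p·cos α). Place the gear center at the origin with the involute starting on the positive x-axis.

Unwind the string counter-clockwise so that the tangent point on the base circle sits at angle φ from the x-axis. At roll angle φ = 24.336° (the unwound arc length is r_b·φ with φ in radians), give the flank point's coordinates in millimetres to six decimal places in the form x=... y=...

pitch radius r_p = m·N/2 = 2.789·59/2 = 82.275500
base radius r_b = r_p·cos α = 82.275500·cos 18.193° = 78.162564
roll angle φ = 24.336° = 0.42474333 rad
x = r_b·(cos φ + φ·sin φ) = 78.162564·(0.91114453 + 0.42474333·0.41208693) = 84.898279
y = r_b·(sin φ − φ·cos φ) = 78.162564·(0.41208693 − 0.42474333·0.91114453) = 1.960659

x=84.898279 y=1.960659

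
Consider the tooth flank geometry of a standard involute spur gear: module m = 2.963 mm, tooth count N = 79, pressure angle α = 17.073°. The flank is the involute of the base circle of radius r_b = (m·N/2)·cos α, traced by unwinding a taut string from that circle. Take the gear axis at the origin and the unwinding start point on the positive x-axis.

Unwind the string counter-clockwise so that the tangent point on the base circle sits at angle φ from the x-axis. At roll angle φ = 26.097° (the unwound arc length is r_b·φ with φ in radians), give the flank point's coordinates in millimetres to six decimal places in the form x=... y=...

pitch radius r_p = m·N/2 = 2.963·79/2 = 117.038500
base radius r_b = r_p·cos α = 117.038500·cos 17.073° = 111.880786
roll angle φ = 26.097° = 0.45547857 rad
x = r_b·(cos φ + φ·sin φ) = 111.880786·(0.89805061 + 0.45547857·0.43989215) = 122.891204
y = r_b·(sin φ − φ·cos φ) = 111.880786·(0.43989215 − 0.45547857·0.89805061) = 3.451448

x=122.891204 y=3.451448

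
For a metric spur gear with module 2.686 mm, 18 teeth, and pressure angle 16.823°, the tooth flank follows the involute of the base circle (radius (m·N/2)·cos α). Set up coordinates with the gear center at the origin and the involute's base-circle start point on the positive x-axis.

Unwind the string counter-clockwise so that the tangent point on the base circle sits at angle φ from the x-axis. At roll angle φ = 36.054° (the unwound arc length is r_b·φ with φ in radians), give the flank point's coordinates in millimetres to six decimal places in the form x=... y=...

pitch radius r_p = m·N/2 = 2.686·18/2 = 24.174000
base radius r_b = r_p·cos α = 24.174000·cos 16.823° = 23.139435
roll angle φ = 36.054° = 0.62926101 rad
x = r_b·(cos φ + φ·sin φ) = 23.139435·(0.80846266 + 0.62926101·0.58854747) = 27.277058
y = r_b·(sin φ − φ·cos φ) = 23.139435·(0.58854747 − 0.62926101·0.80846266) = 1.846838

x=27.277058 y=1.846838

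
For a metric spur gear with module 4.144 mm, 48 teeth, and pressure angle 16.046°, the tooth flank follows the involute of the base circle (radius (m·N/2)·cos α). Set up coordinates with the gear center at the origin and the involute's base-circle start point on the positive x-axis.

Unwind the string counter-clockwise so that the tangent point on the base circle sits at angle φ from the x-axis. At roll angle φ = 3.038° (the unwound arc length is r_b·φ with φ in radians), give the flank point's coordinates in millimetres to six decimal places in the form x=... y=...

x=95.715470 y=0.004748

pitch radius r_p = m·N/2 = 4.144·48/2 = 99.456000
base radius r_b = r_p·cos α = 99.456000·cos 16.046° = 95.581203
roll angle φ = 3.038° = 0.05302310 rad
x = r_b·(cos φ + φ·sin φ) = 95.581203·(0.99859460 + 0.05302310·0.05299826) = 95.715470
y = r_b·(sin φ − φ·cos φ) = 95.581203·(0.05299826 − 0.05302310·0.99859460) = 0.004748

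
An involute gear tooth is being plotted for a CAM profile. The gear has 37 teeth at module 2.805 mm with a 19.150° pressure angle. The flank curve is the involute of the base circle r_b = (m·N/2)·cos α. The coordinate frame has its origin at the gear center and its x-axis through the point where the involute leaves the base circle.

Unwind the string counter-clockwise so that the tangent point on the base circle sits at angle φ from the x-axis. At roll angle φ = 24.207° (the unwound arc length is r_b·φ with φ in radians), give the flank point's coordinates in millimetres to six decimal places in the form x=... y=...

x=53.202716 y=1.210440

pitch radius r_p = m·N/2 = 2.805·37/2 = 51.892500
base radius r_b = r_p·cos α = 51.892500·cos 19.150° = 49.020925
roll angle φ = 24.207° = 0.42249185 rad
x = r_b·(cos φ + φ·sin φ) = 49.020925·(0.91207003 + 0.42249185·0.41003447) = 53.202716
y = r_b·(sin φ − φ·cos φ) = 49.020925·(0.41003447 − 0.42249185·0.91207003) = 1.210440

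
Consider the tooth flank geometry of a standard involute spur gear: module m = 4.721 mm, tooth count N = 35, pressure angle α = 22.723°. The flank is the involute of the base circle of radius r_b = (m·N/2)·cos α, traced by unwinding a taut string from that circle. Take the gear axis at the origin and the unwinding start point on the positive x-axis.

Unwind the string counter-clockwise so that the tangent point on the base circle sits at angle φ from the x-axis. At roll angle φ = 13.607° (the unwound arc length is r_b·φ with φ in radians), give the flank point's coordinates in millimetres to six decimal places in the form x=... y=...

x=78.323763 y=0.338322

pitch radius r_p = m·N/2 = 4.721·35/2 = 82.617500
base radius r_b = r_p·cos α = 82.617500·cos 22.723° = 76.204986
roll angle φ = 13.607° = 0.23748695 rad
x = r_b·(cos φ + φ·sin φ) = 76.204986·(0.97193227 + 0.23748695·0.23526086) = 78.323763
y = r_b·(sin φ − φ·cos φ) = 76.204986·(0.23526086 − 0.23748695·0.97193227) = 0.338322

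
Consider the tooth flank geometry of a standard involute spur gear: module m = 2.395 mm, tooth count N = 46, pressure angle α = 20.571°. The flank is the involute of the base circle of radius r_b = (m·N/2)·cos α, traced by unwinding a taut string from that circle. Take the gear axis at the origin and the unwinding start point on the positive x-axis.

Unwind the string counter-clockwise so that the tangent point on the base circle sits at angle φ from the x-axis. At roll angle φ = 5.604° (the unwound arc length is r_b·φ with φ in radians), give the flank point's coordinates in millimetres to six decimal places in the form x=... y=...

x=51.818737 y=0.016070

pitch radius r_p = m·N/2 = 2.395·46/2 = 55.085000
base radius r_b = r_p·cos α = 55.085000·cos 20.571° = 51.572643
roll angle φ = 5.604° = 0.09780825 rad
x = r_b·(cos φ + φ·sin φ) = 51.572643·(0.99522058 + 0.09780825·0.09765238) = 51.818737
y = r_b·(sin φ − φ·cos φ) = 51.572643·(0.09765238 − 0.09780825·0.99522058) = 0.016070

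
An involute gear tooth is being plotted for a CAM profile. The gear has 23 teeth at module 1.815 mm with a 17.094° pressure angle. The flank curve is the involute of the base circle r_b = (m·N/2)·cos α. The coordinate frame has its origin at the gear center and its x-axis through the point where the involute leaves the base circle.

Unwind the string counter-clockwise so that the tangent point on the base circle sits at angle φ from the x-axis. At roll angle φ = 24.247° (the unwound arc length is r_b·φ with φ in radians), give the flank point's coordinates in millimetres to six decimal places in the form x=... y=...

pitch radius r_p = m·N/2 = 1.815·23/2 = 20.872500
base radius r_b = r_p·cos α = 20.872500·cos 17.094° = 19.950432
roll angle φ = 24.247° = 0.42318998 rad
x = r_b·(cos φ + φ·sin φ) = 19.950432·(0.91178355 + 0.42318998·0.41067111) = 21.657699
y = r_b·(sin φ − φ·cos φ) = 19.950432·(0.41067111 − 0.42318998·0.91178355) = 0.495039

x=21.657699 y=0.495039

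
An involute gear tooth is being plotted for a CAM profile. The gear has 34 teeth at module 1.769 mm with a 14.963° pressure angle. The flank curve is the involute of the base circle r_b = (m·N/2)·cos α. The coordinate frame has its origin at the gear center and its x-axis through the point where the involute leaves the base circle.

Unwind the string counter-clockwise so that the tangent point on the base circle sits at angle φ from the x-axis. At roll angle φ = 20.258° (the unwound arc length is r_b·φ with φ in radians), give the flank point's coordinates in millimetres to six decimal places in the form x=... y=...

x=30.812936 y=0.422724

pitch radius r_p = m·N/2 = 1.769·34/2 = 30.073000
base radius r_b = r_p·cos α = 30.073000·cos 14.963° = 29.053308
roll angle φ = 20.258° = 0.35356880 rad
x = r_b·(cos φ + φ·sin φ) = 29.053308·(0.93814300 + 0.35356880·0.34624805) = 30.812936
y = r_b·(sin φ − φ·cos φ) = 29.053308·(0.34624805 − 0.35356880·0.93814300) = 0.422724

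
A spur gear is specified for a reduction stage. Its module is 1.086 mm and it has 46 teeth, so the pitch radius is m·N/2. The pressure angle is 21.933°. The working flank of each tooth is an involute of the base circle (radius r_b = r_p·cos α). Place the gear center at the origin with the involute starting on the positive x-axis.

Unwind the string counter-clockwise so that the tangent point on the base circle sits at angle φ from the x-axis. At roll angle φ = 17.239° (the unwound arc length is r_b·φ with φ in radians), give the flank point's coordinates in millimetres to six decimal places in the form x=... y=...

pitch radius r_p = m·N/2 = 1.086·46/2 = 24.978000
base radius r_b = r_p·cos α = 24.978000·cos 21.933° = 23.170124
roll angle φ = 17.239° = 0.30087731 rad
x = r_b·(cos φ + φ·sin φ) = 23.170124·(0.95507686 + 0.30087731·0.29635822) = 24.195271
y = r_b·(sin φ − φ·cos φ) = 23.170124·(0.29635822 − 0.30087731·0.95507686) = 0.208468

x=24.195271 y=0.208468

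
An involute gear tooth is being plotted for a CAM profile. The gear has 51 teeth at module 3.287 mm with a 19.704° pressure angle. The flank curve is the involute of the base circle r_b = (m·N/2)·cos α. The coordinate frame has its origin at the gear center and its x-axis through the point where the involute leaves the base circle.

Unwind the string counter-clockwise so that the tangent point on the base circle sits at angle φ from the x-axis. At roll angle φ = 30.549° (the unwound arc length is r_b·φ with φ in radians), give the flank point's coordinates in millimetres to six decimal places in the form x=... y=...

x=89.342447 y=3.874725

pitch radius r_p = m·N/2 = 3.287·51/2 = 83.818500
base radius r_b = r_p·cos α = 83.818500·cos 19.704° = 78.910676
roll angle φ = 30.549° = 0.53318063 rad
x = r_b·(cos φ + φ·sin φ) = 78.910676·(0.86119479 + 0.53318063·0.50827505) = 89.342447
y = r_b·(sin φ − φ·cos φ) = 78.910676·(0.50827505 − 0.53318063·0.86119479) = 3.874725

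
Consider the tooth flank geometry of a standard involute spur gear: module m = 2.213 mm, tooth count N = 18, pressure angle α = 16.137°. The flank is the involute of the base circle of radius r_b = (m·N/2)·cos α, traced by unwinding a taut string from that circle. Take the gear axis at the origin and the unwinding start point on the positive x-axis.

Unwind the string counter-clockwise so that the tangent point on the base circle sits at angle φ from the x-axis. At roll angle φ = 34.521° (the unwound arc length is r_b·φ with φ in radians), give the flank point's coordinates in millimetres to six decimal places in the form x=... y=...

pitch radius r_p = m·N/2 = 2.213·18/2 = 19.917000
base radius r_b = r_p·cos α = 19.917000·cos 16.137° = 19.132268
roll angle φ = 34.521° = 0.60250511 rad
x = r_b·(cos φ + φ·sin φ) = 19.132268·(0.82391853 + 0.60250511·0.56670826) = 22.296040
y = r_b·(sin φ − φ·cos φ) = 19.132268·(0.56670826 − 0.60250511·0.82391853) = 1.344867

x=22.296040 y=1.344867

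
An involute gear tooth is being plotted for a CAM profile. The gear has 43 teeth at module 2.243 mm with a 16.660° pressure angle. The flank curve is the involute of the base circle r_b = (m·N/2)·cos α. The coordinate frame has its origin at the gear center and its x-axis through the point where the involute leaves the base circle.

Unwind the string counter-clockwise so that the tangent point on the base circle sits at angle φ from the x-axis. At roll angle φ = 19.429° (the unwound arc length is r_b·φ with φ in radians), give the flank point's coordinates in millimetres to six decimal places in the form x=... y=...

pitch radius r_p = m·N/2 = 2.243·43/2 = 48.224500
base radius r_b = r_p·cos α = 48.224500·cos 16.660° = 46.200174
roll angle φ = 19.429° = 0.33910002 rad
x = r_b·(cos φ + φ·sin φ) = 46.200174·(0.94305442 + 0.33910002·0.33263850) = 48.780553
y = r_b·(sin φ − φ·cos φ) = 46.200174·(0.33263850 − 0.33910002·0.94305442) = 0.593613

x=48.780553 y=0.593613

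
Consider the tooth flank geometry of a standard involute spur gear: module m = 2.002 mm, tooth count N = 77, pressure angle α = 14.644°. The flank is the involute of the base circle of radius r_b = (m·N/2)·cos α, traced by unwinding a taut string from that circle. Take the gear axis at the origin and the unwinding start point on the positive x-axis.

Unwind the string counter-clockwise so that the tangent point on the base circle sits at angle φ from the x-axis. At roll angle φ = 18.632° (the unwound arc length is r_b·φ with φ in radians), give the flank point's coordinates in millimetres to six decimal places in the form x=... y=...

x=78.412543 y=0.845809

pitch radius r_p = m·N/2 = 2.002·77/2 = 77.077000
base radius r_b = r_p·cos α = 77.077000·cos 14.644° = 74.573178
roll angle φ = 18.632° = 0.32518975 rad
x = r_b·(cos φ + φ·sin φ) = 74.573178·(0.94759012 + 0.32518975·0.31948859) = 78.412543
y = r_b·(sin φ − φ·cos φ) = 74.573178·(0.31948859 − 0.32518975·0.94759012) = 0.845809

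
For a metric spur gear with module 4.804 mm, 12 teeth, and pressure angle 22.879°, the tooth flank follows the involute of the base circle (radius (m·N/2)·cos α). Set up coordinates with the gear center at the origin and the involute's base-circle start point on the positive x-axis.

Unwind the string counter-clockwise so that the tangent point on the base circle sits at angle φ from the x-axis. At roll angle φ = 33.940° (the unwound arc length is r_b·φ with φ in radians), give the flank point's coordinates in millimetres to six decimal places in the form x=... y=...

pitch radius r_p = m·N/2 = 4.804·12/2 = 28.824000
base radius r_b = r_p·cos α = 28.824000·cos 22.879° = 26.556357
roll angle φ = 33.940° = 0.59236475 rad
x = r_b·(cos φ + φ·sin φ) = 26.556357·(0.82962270 + 0.59236475·0.55832443) = 30.814786
y = r_b·(sin φ − φ·cos φ) = 26.556357·(0.55832443 − 0.59236475·0.82962270) = 1.776227

x=30.814786 y=1.776227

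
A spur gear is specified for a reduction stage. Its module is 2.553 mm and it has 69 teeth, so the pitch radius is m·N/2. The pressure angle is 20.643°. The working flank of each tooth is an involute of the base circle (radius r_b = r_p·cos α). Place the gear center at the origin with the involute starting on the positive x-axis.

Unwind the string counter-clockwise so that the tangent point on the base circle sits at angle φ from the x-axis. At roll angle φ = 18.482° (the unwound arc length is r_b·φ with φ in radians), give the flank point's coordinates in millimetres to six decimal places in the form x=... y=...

pitch radius r_p = m·N/2 = 2.553·69/2 = 88.078500
base radius r_b = r_p·cos α = 88.078500·cos 20.643° = 82.423439
roll angle φ = 18.482° = 0.32257175 rad
x = r_b·(cos φ + φ·sin φ) = 82.423439·(0.94842329 + 0.32257175·0.31700672) = 86.600717
y = r_b·(sin φ − φ·cos φ) = 82.423439·(0.31700672 − 0.32257175·0.94842329) = 0.912605

x=86.600717 y=0.912605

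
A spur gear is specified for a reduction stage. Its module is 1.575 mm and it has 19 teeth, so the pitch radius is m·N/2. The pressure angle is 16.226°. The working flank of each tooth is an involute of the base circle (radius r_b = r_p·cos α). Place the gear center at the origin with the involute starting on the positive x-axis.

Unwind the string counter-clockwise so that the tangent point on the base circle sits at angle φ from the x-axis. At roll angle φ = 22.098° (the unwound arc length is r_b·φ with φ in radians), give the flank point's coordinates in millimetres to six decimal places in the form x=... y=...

x=15.395607 y=0.270674

pitch radius r_p = m·N/2 = 1.575·19/2 = 14.962500
base radius r_b = r_p·cos α = 14.962500·cos 16.226° = 14.366499
roll angle φ = 22.098° = 0.38568286 rad
x = r_b·(cos φ + φ·sin φ) = 14.366499·(0.92654176 + 0.38568286·0.37619192) = 15.395607
y = r_b·(sin φ − φ·cos φ) = 14.366499·(0.37619192 − 0.38568286·0.92654176) = 0.270674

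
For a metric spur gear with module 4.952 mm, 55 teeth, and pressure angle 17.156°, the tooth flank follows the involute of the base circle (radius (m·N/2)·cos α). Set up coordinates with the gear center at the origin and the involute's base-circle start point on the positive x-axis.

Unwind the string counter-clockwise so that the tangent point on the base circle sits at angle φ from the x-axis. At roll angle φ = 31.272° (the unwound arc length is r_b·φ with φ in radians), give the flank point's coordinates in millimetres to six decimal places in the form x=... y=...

pitch radius r_p = m·N/2 = 4.952·55/2 = 136.180000
base radius r_b = r_p·cos α = 136.180000·cos 17.156° = 130.120694
roll angle φ = 31.272° = 0.54579936 rad
x = r_b·(cos φ + φ·sin φ) = 130.120694·(0.85471261 + 0.54579936·0.51910148) = 148.082277
y = r_b·(sin φ − φ·cos φ) = 130.120694·(0.51910148 − 0.54579936·0.85471261) = 6.844333

x=148.082277 y=6.844333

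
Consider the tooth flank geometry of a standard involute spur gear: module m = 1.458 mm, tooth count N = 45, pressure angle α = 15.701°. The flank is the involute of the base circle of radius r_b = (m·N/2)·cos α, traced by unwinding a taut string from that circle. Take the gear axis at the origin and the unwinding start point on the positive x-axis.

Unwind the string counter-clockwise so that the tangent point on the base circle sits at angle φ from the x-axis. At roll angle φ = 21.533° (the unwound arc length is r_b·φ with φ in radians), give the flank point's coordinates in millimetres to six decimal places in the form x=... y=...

pitch radius r_p = m·N/2 = 1.458·45/2 = 32.805000
base radius r_b = r_p·cos α = 32.805000·cos 15.701° = 31.580948
roll angle φ = 21.533° = 0.37582175 rad
x = r_b·(cos φ + φ·sin φ) = 31.580948·(0.93020632 + 0.37582175·0.36703705) = 33.733089
y = r_b·(sin φ − φ·cos φ) = 31.580948·(0.36703705 − 0.37582175·0.93020632) = 0.550939

x=33.733089 y=0.550939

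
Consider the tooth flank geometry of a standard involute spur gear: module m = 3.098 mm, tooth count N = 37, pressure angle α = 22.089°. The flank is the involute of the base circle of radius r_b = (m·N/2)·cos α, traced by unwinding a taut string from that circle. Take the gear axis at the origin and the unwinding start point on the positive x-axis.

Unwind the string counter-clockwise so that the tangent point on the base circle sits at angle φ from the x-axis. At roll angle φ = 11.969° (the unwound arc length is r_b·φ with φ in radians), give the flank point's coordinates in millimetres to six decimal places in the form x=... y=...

x=54.252404 y=0.160670

pitch radius r_p = m·N/2 = 3.098·37/2 = 57.313000
base radius r_b = r_p·cos α = 57.313000·cos 22.089° = 53.106274
roll angle φ = 11.969° = 0.20889846 rad
x = r_b·(cos φ + φ·sin φ) = 53.106274·(0.97825995 + 0.20889846·0.20738243) = 54.252404
y = r_b·(sin φ − φ·cos φ) = 53.106274·(0.20738243 − 0.20889846·0.97825995) = 0.160670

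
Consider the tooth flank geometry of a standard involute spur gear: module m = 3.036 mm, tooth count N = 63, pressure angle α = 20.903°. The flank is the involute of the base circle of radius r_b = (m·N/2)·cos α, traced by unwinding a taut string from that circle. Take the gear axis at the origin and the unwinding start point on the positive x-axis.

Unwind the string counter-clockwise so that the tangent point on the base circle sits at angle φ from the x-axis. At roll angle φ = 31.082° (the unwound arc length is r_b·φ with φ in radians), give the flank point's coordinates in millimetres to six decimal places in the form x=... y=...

pitch radius r_p = m·N/2 = 3.036·63/2 = 95.634000
base radius r_b = r_p·cos α = 95.634000·cos 20.903° = 89.339924
roll angle φ = 31.082° = 0.54248324 rad
x = r_b·(cos φ + φ·sin φ) = 89.339924·(0.85642932 + 0.54248324·0.51626430) = 101.534292
y = r_b·(sin φ − φ·cos φ) = 89.339924·(0.51626430 − 0.54248324·0.85642932) = 4.615814

x=101.534292 y=4.615814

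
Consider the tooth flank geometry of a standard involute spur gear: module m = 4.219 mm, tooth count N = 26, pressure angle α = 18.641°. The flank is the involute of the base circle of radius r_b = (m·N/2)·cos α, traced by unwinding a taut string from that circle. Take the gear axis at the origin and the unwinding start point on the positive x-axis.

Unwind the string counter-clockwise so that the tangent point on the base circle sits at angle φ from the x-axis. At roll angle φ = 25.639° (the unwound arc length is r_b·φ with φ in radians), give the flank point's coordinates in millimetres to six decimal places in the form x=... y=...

x=56.915407 y=1.521399

pitch radius r_p = m·N/2 = 4.219·26/2 = 54.847000
base radius r_b = r_p·cos α = 54.847000·cos 18.641° = 51.969722
roll angle φ = 25.639° = 0.44748497 rad
x = r_b·(cos φ + φ·sin φ) = 51.969722·(0.90153821 + 0.44748497·0.43269951) = 56.915407
y = r_b·(sin φ − φ·cos φ) = 51.969722·(0.43269951 − 0.44748497·0.90153821) = 1.521399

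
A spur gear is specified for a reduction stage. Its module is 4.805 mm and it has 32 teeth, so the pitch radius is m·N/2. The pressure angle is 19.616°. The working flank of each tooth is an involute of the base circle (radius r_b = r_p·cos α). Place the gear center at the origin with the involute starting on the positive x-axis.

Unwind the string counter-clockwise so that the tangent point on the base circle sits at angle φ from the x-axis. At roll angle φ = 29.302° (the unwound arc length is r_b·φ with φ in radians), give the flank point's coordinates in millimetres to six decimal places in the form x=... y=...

x=81.278243 y=3.145202

pitch radius r_p = m·N/2 = 4.805·32/2 = 76.880000
base radius r_b = r_p·cos α = 76.880000·cos 19.616° = 72.418172
roll angle φ = 29.302° = 0.51141638 rad
x = r_b·(cos φ + φ·sin φ) = 72.418172·(0.87205219 + 0.51141638·0.48941289) = 81.278243
y = r_b·(sin φ − φ·cos φ) = 72.418172·(0.48941289 − 0.51141638·0.87205219) = 3.145202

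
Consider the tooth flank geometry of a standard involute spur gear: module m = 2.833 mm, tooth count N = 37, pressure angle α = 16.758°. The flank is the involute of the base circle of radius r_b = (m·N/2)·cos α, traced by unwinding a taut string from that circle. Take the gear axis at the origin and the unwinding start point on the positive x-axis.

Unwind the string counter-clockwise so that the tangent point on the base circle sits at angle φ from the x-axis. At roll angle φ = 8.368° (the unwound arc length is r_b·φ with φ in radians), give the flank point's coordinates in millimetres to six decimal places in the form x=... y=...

pitch radius r_p = m·N/2 = 2.833·37/2 = 52.410500
base radius r_b = r_p·cos α = 52.410500·cos 16.758° = 50.184684
roll angle φ = 8.368° = 0.14604915 rad
x = r_b·(cos φ + φ·sin φ) = 50.184684·(0.98935377 + 0.14604915·0.14553049) = 50.717062
y = r_b·(sin φ − φ·cos φ) = 50.184684·(0.14553049 − 0.14604915·0.98935377) = 0.052002

x=50.717062 y=0.052002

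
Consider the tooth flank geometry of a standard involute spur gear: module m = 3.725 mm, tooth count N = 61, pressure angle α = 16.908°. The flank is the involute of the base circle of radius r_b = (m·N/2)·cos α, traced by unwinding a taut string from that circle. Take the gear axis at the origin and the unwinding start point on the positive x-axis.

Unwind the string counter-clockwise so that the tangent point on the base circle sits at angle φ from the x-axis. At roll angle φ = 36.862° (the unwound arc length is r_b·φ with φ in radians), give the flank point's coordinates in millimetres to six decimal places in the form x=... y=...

pitch radius r_p = m·N/2 = 3.725·61/2 = 113.612500
base radius r_b = r_p·cos α = 113.612500·cos 16.908° = 108.701371
roll angle φ = 36.862° = 0.64336327 rad
x = r_b·(cos φ + φ·sin φ) = 108.701371·(0.80008270 + 0.64336327·0.59988972) = 128.923055
y = r_b·(sin φ − φ·cos φ) = 108.701371·(0.59988972 − 0.64336327·0.80008270) = 9.255476

x=128.923055 y=9.255476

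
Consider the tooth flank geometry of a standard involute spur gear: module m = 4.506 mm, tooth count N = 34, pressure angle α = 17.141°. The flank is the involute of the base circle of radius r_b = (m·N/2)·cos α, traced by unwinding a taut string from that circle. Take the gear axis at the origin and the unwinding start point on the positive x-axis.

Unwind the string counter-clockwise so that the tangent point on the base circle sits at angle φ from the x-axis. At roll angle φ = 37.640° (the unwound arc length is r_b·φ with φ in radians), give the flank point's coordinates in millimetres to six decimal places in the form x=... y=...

pitch radius r_p = m·N/2 = 4.506·34/2 = 76.602000
base radius r_b = r_p·cos α = 76.602000·cos 17.141° = 73.199520
roll angle φ = 37.640° = 0.65694193 rad
x = r_b·(cos φ + φ·sin φ) = 73.199520·(0.79186349 + 0.65694193·0.61069814) = 87.331178
y = r_b·(sin φ − φ·cos φ) = 73.199520·(0.61069814 − 0.65694193·0.79186349) = 6.623811

x=87.331178 y=6.623811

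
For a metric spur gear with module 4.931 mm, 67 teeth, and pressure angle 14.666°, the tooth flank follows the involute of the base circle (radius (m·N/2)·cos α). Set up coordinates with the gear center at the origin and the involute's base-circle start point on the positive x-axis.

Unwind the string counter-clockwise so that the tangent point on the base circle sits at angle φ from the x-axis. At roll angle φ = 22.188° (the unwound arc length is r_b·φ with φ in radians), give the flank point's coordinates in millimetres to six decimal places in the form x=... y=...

pitch radius r_p = m·N/2 = 4.931·67/2 = 165.188500
base radius r_b = r_p·cos α = 165.188500·cos 14.666° = 159.806356
roll angle φ = 22.188° = 0.38725365 rad
x = r_b·(cos φ + φ·sin φ) = 159.806356·(0.92594970 + 0.38725365·0.37764686) = 171.343548
y = r_b·(sin φ − φ·cos φ) = 159.806356·(0.37764686 − 0.38725365·0.92594970) = 3.047421

x=171.343548 y=3.047421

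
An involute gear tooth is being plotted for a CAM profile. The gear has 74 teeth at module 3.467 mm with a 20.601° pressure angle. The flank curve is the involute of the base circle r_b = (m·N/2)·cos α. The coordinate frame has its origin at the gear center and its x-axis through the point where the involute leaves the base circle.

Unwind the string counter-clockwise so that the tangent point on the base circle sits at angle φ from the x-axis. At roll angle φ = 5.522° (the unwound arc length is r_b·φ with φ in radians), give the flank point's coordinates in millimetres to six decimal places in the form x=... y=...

pitch radius r_p = m·N/2 = 3.467·74/2 = 128.279000
base radius r_b = r_p·cos α = 128.279000·cos 20.601° = 120.075993
roll angle φ = 5.522° = 0.09637708 rad
x = r_b·(cos φ + φ·sin φ) = 120.075993·(0.99535932 + 0.09637708·0.09622795) = 120.632365
y = r_b·(sin φ − φ·cos φ) = 120.075993·(0.09622795 − 0.09637708·0.99535932) = 0.035798

x=120.632365 y=0.035798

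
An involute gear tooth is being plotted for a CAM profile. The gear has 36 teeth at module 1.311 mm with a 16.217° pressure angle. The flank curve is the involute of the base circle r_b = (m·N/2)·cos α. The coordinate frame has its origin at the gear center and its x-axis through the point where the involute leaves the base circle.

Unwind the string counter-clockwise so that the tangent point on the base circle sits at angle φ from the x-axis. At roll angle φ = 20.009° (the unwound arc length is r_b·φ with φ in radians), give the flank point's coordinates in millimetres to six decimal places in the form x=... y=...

pitch radius r_p = m·N/2 = 1.311·36/2 = 23.598000
base radius r_b = r_p·cos α = 23.598000·cos 16.217° = 22.659056
roll angle φ = 20.009° = 0.34922293 rad
x = r_b·(cos φ + φ·sin φ) = 22.659056·(0.93963888 + 0.34922293·0.34216775) = 23.998925
y = r_b·(sin φ − φ·cos φ) = 22.659056·(0.34216775 − 0.34922293·0.93963888) = 0.317777

x=23.998925 y=0.317777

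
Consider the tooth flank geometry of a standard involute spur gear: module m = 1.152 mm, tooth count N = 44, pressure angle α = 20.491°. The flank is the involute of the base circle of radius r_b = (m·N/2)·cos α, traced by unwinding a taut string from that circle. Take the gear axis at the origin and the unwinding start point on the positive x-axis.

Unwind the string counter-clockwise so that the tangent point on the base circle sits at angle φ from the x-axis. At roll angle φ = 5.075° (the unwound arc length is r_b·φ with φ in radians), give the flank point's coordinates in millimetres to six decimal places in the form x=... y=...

pitch radius r_p = m·N/2 = 1.152·44/2 = 25.344000
base radius r_b = r_p·cos α = 25.344000·cos 20.491° = 23.740414
roll angle φ = 5.075° = 0.08857546 rad
x = r_b·(cos φ + φ·sin φ) = 23.740414·(0.99607976 + 0.08857546·0.08845968) = 23.833360
y = r_b·(sin φ − φ·cos φ) = 23.740414·(0.08845968 − 0.08857546·0.99607976) = 0.005495

x=23.833360 y=0.005495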